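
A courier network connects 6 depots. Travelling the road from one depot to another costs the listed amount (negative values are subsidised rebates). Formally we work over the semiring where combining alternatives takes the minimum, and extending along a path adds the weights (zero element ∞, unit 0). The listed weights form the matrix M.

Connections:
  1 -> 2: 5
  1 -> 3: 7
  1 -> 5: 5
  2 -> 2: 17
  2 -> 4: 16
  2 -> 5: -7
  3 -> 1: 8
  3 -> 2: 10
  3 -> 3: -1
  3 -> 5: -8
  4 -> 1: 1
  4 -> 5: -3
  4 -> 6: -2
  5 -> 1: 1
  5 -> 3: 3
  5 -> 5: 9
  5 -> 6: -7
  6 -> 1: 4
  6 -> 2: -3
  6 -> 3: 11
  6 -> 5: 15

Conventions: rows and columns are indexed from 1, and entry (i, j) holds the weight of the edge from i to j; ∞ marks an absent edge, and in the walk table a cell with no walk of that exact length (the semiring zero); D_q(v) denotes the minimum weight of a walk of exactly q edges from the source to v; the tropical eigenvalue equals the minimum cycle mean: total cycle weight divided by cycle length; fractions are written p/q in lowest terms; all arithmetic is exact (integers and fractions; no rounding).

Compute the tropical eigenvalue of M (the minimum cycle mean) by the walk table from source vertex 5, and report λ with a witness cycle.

q=0: [∞, ∞, ∞, ∞, 0, ∞]
q=1: [1, ∞, 3, ∞, 9, -7]
q=2: [-3, -10, 2, ∞, -5, 2]
q=3: [-4, -1, -2, 6, -17, -12]
q=4: [-16, -15, -14, 15, -10, -24]
q=5: [-20, -27, -15, 1, -22, -17]
q=6: [-21, -20, -19, -11, -34, -29]
Optimal cycle mean attained by: cycle 2->5->6->2, total (-7) + (-7) + (-3), length 3.
Answer: λ = -17/3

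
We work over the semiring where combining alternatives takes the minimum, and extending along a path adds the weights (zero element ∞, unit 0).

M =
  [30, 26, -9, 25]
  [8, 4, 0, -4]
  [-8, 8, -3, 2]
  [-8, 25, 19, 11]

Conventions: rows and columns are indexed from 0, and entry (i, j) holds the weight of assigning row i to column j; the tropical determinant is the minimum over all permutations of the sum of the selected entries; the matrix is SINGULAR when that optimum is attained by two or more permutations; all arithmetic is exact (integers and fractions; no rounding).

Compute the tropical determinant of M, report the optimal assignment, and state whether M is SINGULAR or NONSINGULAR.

σ = (0, 1, 2, 3): 30 + 4 + (-3) + 11 = 42
σ = (0, 1, 3, 2): 30 + 4 + 2 + 19 = 55
σ = (0, 2, 1, 3): 30 + 0 + 8 + 11 = 49
σ = (0, 2, 3, 1): 30 + 0 + 2 + 25 = 57
σ = (0, 3, 1, 2): 30 + (-4) + 8 + 19 = 53
σ = (0, 3, 2, 1): 30 + (-4) + (-3) + 25 = 48
σ = (1, 0, 2, 3): 26 + 8 + (-3) + 11 = 42
σ = (1, 0, 3, 2): 26 + 8 + 2 + 19 = 55
σ = (1, 2, 0, 3): 26 + 0 + (-8) + 11 = 29
σ = (1, 2, 3, 0): 26 + 0 + 2 + (-8) = 20
σ = (1, 3, 0, 2): 26 + (-4) + (-8) + 19 = 33
σ = (1, 3, 2, 0): 26 + (-4) + (-3) + (-8) = 11
σ = (2, 0, 1, 3): (-9) + 8 + 8 + 11 = 18
σ = (2, 0, 3, 1): (-9) + 8 + 2 + 25 = 26
σ = (2, 1, 0, 3): (-9) + 4 + (-8) + 11 = -2
σ = (2, 1, 3, 0): (-9) + 4 + 2 + (-8) = -11
σ = (2, 3, 0, 1): (-9) + (-4) + (-8) + 25 = 4
σ = (2, 3, 1, 0): (-9) + (-4) + 8 + (-8) = -13
σ = (3, 0, 1, 2): 25 + 8 + 8 + 19 = 60
σ = (3, 0, 2, 1): 25 + 8 + (-3) + 25 = 55
σ = (3, 1, 0, 2): 25 + 4 + (-8) + 19 = 40
σ = (3, 1, 2, 0): 25 + 4 + (-3) + (-8) = 18
σ = (3, 2, 0, 1): 25 + 0 + (-8) + 25 = 42
σ = (3, 2, 1, 0): 25 + 0 + 8 + (-8) = 25
Optimal value attained by: σ = (2, 3, 1, 0).
Answer: det⊕(M) = -13; verdict: NONSINGULAR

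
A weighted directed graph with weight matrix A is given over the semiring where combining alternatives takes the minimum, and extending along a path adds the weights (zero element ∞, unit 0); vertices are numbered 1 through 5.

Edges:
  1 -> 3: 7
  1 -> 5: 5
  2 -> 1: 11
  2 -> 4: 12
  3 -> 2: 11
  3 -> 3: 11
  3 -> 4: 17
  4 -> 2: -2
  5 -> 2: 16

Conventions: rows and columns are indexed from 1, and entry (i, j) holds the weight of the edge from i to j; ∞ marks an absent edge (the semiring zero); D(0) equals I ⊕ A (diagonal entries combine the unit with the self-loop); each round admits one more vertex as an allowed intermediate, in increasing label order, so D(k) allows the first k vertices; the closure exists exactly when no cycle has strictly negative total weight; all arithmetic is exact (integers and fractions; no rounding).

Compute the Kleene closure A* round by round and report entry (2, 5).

D(0):
  [0, ∞, 7, ∞, 5]
  [11, 0, ∞, 12, ∞]
  [∞, 11, 0, 17, ∞]
  [∞, -2, ∞, 0, ∞]
  [∞, 16, ∞, ∞, 0]
D(1):
  [0, ∞, 7, ∞, 5]
  [11, 0, 18, 12, 16]
  [∞, 11, 0, 17, ∞]
  [∞, -2, ∞, 0, ∞]
  [∞, 16, ∞, ∞, 0]
D(2):
  [0, ∞, 7, ∞, 5]
  [11, 0, 18, 12, 16]
  [22, 11, 0, 17, 27]
  [9, -2, 16, 0, 14]
  [27, 16, 34, 28, 0]
D(3):
  [0, 18, 7, 24, 5]
  [11, 0, 18, 12, 16]
  [22, 11, 0, 17, 27]
  [9, -2, 16, 0, 14]
  [27, 16, 34, 28, 0]
D(4):
  [0, 18, 7, 24, 5]
  [11, 0, 18, 12, 16]
  [22, 11, 0, 17, 27]
  [9, -2, 16, 0, 14]
  [27, 16, 34, 28, 0]
D(5):
  [0, 18, 7, 24, 5]
  [11, 0, 18, 12, 16]
  [22, 11, 0, 17, 27]
  [9, -2, 16, 0, 14]
  [27, 16, 34, 28, 0]
Answer: A*[2][5] = 16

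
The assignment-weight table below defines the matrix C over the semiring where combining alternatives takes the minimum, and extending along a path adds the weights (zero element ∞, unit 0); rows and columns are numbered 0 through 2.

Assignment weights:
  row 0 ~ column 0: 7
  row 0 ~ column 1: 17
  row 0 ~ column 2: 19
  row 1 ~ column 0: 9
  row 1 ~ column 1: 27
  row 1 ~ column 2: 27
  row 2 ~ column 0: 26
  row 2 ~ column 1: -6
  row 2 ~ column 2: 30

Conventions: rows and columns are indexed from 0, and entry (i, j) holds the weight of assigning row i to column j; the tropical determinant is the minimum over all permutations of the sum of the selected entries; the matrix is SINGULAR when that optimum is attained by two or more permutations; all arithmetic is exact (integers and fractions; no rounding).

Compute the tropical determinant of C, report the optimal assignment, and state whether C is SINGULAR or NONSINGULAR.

σ = (0, 1, 2): 7 + 27 + 30 = 64
σ = (0, 2, 1): 7 + 27 + (-6) = 28
σ = (1, 0, 2): 17 + 9 + 30 = 56
σ = (1, 2, 0): 17 + 27 + 26 = 70
σ = (2, 0, 1): 19 + 9 + (-6) = 22
σ = (2, 1, 0): 19 + 27 + 26 = 72
Optimal value attained by: σ = (2, 0, 1).
Answer: det⊕(C) = 22; verdict: NONSINGULAR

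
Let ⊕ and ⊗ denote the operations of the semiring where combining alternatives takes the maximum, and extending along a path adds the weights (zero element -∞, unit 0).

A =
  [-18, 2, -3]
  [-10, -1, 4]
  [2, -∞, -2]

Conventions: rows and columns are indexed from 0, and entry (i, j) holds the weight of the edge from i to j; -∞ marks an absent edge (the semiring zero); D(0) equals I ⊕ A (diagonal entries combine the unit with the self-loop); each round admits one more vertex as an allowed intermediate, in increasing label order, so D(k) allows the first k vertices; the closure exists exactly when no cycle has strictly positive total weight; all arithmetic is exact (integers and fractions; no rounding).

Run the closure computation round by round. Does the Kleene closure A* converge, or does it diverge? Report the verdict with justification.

D(0):
  [0, 2, -3]
  [-10, 0, 4]
  [2, -∞, 0]
D(1):
  [0, 2, -3]
  [-10, 0, 4]
  [2, 4, 0]
Detection: at round 2, diagonal entry (2, 2) turns strictly positive.
Key observation: the cycle 2->0->1->2 has total weight 2 + 2 + 4, which is strictly positive.
Answer: DIVERGES — positive cycle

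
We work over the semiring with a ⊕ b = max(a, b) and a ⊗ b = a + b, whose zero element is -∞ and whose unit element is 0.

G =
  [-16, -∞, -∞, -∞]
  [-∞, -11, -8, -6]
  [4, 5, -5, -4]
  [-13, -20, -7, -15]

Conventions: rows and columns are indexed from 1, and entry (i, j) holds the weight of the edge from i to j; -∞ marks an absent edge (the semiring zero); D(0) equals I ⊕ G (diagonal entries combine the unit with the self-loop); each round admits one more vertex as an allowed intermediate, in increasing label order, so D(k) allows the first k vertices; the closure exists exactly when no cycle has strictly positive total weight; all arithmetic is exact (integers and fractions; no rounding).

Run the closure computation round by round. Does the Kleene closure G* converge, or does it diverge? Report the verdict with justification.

D(0):
  [0, -∞, -∞, -∞]
  [-∞, 0, -8, -6]
  [4, 5, 0, -4]
  [-13, -20, -7, 0]
D(1):
  [0, -∞, -∞, -∞]
  [-∞, 0, -8, -6]
  [4, 5, 0, -4]
  [-13, -20, -7, 0]
D(2):
  [0, -∞, -∞, -∞]
  [-∞, 0, -8, -6]
  [4, 5, 0, -1]
  [-13, -20, -7, 0]
D(3):
  [0, -∞, -∞, -∞]
  [-4, 0, -8, -6]
  [4, 5, 0, -1]
  [-3, -2, -7, 0]
D(4):
  [0, -∞, -∞, -∞]
  [-4, 0, -8, -6]
  [4, 5, 0, -1]
  [-3, -2, -7, 0]
Key observation: every diagonal entry stays at the unit through all rounds, so no improving cycle exists.
Answer: CONVERGES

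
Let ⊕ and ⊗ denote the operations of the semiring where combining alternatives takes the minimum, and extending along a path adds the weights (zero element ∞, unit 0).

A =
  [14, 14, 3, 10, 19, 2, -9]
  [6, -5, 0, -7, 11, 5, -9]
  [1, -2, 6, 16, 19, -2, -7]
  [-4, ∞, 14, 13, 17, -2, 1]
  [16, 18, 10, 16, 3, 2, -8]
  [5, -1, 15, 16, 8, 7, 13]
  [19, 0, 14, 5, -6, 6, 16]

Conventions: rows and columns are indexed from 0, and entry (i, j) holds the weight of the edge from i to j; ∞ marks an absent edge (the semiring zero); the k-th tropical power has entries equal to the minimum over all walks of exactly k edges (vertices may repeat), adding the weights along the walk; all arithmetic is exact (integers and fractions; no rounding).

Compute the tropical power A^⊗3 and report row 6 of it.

A^⊗2:
  [4, -9, 5, -4, -15, -3, -4]
  [-11, -10, -5, -12, -15, -9, -14]
  [3, -7, -2, -9, -13, -1, -11]
  [3, -3, -1, 6, -5, -2, -13]
  [7, -8, 6, -3, -14, -2, -5]
  [5, -6, -1, -8, 7, 4, -10]
  [1, -5, 0, -7, -3, -4, -14]
A^⊗3:
  [-8, -14, -9, -16, -12, -13, -23]
  [-16, -15, -10, -17, -20, -14, -23]
  [-13, -12, -7, -14, -17, -11, -21]
  [0, -13, -3, -10, -19, -7, -13]
  [-7, -13, -8, -15, -11, -12, -22]
  [-12, -11, -6, -13, -16, -10, -15]
  [-11, -14, -5, -12, -20, -9, -14]
Answer: row 6 of A^⊗3 = [-11, -14, -5, -12, -20, -9, -14]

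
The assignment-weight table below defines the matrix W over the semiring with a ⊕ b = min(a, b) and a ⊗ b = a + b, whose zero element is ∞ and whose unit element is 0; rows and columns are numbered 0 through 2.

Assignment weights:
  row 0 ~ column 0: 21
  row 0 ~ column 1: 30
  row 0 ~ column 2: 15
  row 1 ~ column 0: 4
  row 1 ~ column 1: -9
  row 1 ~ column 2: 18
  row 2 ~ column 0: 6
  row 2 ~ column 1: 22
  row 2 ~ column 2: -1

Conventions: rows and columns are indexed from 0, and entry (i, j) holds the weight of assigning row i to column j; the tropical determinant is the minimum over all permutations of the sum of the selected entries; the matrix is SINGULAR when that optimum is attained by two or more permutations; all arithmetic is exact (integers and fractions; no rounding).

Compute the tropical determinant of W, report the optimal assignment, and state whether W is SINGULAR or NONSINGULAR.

σ = (0, 1, 2): 21 + (-9) + (-1) = 11
σ = (0, 2, 1): 21 + 18 + 22 = 61
σ = (1, 0, 2): 30 + 4 + (-1) = 33
σ = (1, 2, 0): 30 + 18 + 6 = 54
σ = (2, 0, 1): 15 + 4 + 22 = 41
σ = (2, 1, 0): 15 + (-9) + 6 = 12
Optimal value attained by: σ = (0, 1, 2).
Answer: det⊕(W) = 11; verdict: NONSINGULAR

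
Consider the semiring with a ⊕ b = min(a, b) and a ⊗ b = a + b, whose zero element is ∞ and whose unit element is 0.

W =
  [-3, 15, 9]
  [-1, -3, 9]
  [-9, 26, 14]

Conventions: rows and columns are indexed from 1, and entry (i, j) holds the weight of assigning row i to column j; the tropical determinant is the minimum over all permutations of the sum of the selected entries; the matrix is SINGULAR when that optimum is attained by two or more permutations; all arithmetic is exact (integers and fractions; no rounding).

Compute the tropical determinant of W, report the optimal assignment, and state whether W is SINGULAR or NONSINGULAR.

σ = (1, 2, 3): (-3) + (-3) + 14 = 8
σ = (1, 3, 2): (-3) + 9 + 26 = 32
σ = (2, 1, 3): 15 + (-1) + 14 = 28
σ = (2, 3, 1): 15 + 9 + (-9) = 15
σ = (3, 1, 2): 9 + (-1) + 26 = 34
σ = (3, 2, 1): 9 + (-3) + (-9) = -3
Optimal value attained by: σ = (3, 2, 1).
Answer: det⊕(W) = -3; verdict: NONSINGULAR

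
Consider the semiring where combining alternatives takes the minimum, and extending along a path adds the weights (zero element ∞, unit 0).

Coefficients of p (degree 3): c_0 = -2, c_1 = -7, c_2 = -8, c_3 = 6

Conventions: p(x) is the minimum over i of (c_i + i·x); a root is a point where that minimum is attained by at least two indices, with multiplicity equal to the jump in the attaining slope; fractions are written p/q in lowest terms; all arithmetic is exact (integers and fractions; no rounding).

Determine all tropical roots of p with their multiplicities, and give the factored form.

hull edge (i=0, c=-2) to (i=1, c=-7): slope -5, span 1
hull edge (i=1, c=-7) to (i=2, c=-8): slope -1, span 1
hull edge (i=2, c=-8) to (i=3, c=6): slope 14, span 1
Factored form: p(x) = 6 ⊗ (x ⊕ (-14)) ⊗ (x ⊕ 1) ⊗ (x ⊕ 5)
Answer: roots = -14 (mult 1), 1 (mult 1), 5 (mult 1)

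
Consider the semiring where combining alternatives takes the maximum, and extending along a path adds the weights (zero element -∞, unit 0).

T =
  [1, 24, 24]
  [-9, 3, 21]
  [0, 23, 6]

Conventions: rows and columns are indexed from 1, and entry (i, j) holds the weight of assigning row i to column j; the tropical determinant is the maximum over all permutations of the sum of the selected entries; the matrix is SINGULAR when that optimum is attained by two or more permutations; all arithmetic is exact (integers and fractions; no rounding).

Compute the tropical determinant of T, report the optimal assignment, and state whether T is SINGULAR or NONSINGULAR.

σ = (1, 2, 3): 1 + 3 + 6 = 10
σ = (1, 3, 2): 1 + 21 + 23 = 45
σ = (2, 1, 3): 24 + (-9) + 6 = 21
σ = (2, 3, 1): 24 + 21 + 0 = 45
σ = (3, 1, 2): 24 + (-9) + 23 = 38
σ = (3, 2, 1): 24 + 3 + 0 = 27
Optimal value attained by: σ = (1, 3, 2).
Answer: det⊕(T) = 45; verdict: SINGULAR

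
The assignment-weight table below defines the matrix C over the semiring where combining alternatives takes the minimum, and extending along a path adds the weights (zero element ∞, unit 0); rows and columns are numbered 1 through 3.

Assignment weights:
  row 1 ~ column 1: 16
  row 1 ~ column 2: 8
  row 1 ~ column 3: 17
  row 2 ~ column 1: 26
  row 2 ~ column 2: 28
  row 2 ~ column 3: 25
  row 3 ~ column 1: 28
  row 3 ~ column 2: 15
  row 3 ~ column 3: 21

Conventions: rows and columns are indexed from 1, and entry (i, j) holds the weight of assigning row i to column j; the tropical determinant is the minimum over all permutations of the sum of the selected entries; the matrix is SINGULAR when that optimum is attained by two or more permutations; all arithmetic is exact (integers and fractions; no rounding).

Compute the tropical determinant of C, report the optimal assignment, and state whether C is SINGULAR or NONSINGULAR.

σ = (1, 2, 3): 16 + 28 + 21 = 65
σ = (1, 3, 2): 16 + 25 + 15 = 56
σ = (2, 1, 3): 8 + 26 + 21 = 55
σ = (2, 3, 1): 8 + 25 + 28 = 61
σ = (3, 1, 2): 17 + 26 + 15 = 58
σ = (3, 2, 1): 17 + 28 + 28 = 73
Optimal value attained by: σ = (2, 1, 3).
Answer: det⊕(C) = 55; verdict: NONSINGULAR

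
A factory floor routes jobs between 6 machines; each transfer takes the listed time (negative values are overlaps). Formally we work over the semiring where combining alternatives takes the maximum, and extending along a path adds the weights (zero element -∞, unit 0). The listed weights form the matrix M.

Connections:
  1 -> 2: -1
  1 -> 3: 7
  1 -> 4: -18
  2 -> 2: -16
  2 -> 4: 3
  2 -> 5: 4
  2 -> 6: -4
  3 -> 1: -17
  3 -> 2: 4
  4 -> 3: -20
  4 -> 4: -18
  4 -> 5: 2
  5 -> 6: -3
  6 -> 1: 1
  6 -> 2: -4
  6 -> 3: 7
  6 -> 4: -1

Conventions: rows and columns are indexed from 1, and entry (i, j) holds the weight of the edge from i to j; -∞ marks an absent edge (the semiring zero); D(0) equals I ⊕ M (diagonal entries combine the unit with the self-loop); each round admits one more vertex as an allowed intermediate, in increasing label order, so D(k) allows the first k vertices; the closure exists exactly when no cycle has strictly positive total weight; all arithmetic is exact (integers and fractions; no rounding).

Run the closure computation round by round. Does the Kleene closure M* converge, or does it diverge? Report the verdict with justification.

D(0):
  [0, -1, 7, -18, -∞, -∞]
  [-∞, 0, -∞, 3, 4, -4]
  [-17, 4, 0, -∞, -∞, -∞]
  [-∞, -∞, -20, 0, 2, -∞]
  [-∞, -∞, -∞, -∞, 0, -3]
  [1, -4, 7, -1, -∞, 0]
D(1):
  [0, -1, 7, -18, -∞, -∞]
  [-∞, 0, -∞, 3, 4, -4]
  [-17, 4, 0, -35, -∞, -∞]
  [-∞, -∞, -20, 0, 2, -∞]
  [-∞, -∞, -∞, -∞, 0, -3]
  [1, 0, 8, -1, -∞, 0]
D(2):
  [0, -1, 7, 2, 3, -5]
  [-∞, 0, -∞, 3, 4, -4]
  [-17, 4, 0, 7, 8, 0]
  [-∞, -∞, -20, 0, 2, -∞]
  [-∞, -∞, -∞, -∞, 0, -3]
  [1, 0, 8, 3, 4, 0]
Detection: at round 3, diagonal entry (6, 6) turns strictly positive.
Key observation: the cycle 6->1->3->2->6 has total weight 1 + 7 + 4 + (-4), which is strictly positive.
Answer: DIVERGES — positive cycle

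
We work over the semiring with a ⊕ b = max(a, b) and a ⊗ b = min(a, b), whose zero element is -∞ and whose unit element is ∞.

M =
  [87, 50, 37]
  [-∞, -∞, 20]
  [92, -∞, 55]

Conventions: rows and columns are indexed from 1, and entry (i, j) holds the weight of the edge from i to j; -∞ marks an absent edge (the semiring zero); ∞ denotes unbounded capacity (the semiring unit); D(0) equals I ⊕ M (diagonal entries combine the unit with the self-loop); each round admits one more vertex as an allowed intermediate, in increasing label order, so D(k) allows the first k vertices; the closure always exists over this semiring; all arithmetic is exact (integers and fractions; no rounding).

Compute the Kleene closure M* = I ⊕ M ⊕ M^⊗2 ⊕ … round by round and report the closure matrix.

D(0):
  [∞, 50, 37]
  [-∞, ∞, 20]
  [92, -∞, ∞]
D(1):
  [∞, 50, 37]
  [-∞, ∞, 20]
  [92, 50, ∞]
D(2):
  [∞, 50, 37]
  [-∞, ∞, 20]
  [92, 50, ∞]
D(3):
  [∞, 50, 37]
  [20, ∞, 20]
  [92, 50, ∞]
Answer: M* = [[∞, 50, 37], [20, ∞, 20], [92, 50, ∞]]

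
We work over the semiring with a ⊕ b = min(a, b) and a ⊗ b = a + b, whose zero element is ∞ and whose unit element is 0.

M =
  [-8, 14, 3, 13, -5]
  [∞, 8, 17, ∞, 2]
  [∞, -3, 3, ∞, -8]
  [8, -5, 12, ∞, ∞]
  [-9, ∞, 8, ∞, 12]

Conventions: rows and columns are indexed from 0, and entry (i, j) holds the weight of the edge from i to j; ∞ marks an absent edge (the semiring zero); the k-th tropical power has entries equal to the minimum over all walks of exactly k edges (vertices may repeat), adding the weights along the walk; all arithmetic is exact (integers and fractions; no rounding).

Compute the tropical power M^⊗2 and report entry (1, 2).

M^⊗2:
  [-16, 0, -5, 5, -13]
  [-7, 14, 10, ∞, 9]
  [-17, 0, 0, ∞, -5]
  [0, 3, 11, 21, -3]
  [-17, 5, -6, 4, -14]
Key observation: the optimum is the walk 1->4->2, with weight 2 + 8 = 10.
Optimal value attained by: walk 1->4->2.
Answer: (M^⊗2)[1][2] = 10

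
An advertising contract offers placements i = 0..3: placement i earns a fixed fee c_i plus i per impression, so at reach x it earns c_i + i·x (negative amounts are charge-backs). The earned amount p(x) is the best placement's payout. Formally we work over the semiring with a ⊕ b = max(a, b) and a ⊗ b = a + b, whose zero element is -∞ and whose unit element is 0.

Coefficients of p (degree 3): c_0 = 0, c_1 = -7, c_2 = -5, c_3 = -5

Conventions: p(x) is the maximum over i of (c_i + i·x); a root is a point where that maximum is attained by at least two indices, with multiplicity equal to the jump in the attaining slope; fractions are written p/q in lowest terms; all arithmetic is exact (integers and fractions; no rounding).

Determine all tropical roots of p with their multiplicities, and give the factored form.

hull edge (i=0, c=0) to (i=3, c=-5): slope -5/3, span 3
Factored form: p(x) = -5 ⊗ (x ⊕ 5/3) ⊗ (x ⊕ 5/3) ⊗ (x ⊕ 5/3)
Answer: roots = 5/3 (mult 3)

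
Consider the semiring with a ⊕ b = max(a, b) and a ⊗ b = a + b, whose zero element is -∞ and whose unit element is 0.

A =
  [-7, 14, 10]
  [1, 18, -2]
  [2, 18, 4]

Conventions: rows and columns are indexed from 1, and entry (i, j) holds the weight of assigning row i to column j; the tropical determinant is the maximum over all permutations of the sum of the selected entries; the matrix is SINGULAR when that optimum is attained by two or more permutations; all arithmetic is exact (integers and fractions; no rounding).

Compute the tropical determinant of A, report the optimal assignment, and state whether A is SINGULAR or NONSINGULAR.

σ = (1, 2, 3): (-7) + 18 + 4 = 15
σ = (1, 3, 2): (-7) + (-2) + 18 = 9
σ = (2, 1, 3): 14 + 1 + 4 = 19
σ = (2, 3, 1): 14 + (-2) + 2 = 14
σ = (3, 1, 2): 10 + 1 + 18 = 29
σ = (3, 2, 1): 10 + 18 + 2 = 30
Optimal value attained by: σ = (3, 2, 1).
Answer: det⊕(A) = 30; verdict: NONSINGULAR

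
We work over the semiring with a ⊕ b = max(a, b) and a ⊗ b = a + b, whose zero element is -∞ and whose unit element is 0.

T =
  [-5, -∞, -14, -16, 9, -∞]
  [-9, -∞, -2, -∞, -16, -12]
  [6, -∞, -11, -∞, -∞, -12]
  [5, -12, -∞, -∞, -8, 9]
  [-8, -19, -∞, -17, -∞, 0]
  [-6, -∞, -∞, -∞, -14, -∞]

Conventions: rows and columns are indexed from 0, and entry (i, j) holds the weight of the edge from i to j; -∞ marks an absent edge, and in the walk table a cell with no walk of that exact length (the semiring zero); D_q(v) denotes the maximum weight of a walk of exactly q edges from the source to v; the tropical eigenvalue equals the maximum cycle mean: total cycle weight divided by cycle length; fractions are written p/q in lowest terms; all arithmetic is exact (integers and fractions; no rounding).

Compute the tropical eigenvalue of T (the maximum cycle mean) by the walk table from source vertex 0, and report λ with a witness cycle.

q=0: [0, -∞, -∞, -∞, -∞, -∞]
q=1: [-5, -∞, -14, -16, 9, -∞]
q=2: [1, -10, -19, -8, 4, 9]
q=3: [3, -15, -12, -13, 10, 4]
q=4: [2, -9, -11, -7, 12, 10]
q=5: [4, -7, -11, -5, 11, 12]
q=6: [6, -8, -9, -6, 13, 11]
Optimal cycle mean attained by: cycle 0->4->5->0, total 9 + 0 + (-6), length 3.
Answer: λ = 1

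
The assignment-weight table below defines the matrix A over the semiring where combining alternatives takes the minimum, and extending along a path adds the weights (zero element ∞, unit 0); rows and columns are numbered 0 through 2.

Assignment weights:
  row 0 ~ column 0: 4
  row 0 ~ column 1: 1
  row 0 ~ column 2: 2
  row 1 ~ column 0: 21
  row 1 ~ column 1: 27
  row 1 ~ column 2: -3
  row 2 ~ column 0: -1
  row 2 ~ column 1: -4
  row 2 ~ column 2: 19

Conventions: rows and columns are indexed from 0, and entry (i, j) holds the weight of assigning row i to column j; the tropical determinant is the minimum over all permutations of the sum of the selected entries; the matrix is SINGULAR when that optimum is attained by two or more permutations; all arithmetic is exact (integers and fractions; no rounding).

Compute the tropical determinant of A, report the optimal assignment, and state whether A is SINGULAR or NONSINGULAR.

σ = (0, 1, 2): 4 + 27 + 19 = 50
σ = (0, 2, 1): 4 + (-3) + (-4) = -3
σ = (1, 0, 2): 1 + 21 + 19 = 41
σ = (1, 2, 0): 1 + (-3) + (-1) = -3
σ = (2, 0, 1): 2 + 21 + (-4) = 19
σ = (2, 1, 0): 2 + 27 + (-1) = 28
Optimal value attained by: σ = (0, 2, 1).
Answer: det⊕(A) = -3; verdict: SINGULAR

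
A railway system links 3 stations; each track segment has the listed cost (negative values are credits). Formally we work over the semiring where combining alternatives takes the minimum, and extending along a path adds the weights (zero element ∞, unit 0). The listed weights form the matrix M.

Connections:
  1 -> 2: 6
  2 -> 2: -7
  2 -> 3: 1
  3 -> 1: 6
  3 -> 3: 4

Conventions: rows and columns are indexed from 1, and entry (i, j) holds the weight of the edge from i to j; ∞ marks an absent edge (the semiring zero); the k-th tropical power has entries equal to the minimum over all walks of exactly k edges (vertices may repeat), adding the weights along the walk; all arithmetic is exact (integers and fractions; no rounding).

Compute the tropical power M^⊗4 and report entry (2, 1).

M^⊗2:
  [∞, -1, 7]
  [7, -14, -6]
  [10, 12, 8]
M^⊗3:
  [13, -8, 0]
  [0, -21, -13]
  [14, 5, 12]
M^⊗4:
  [6, -15, -7]
  [-7, -28, -20]
  [18, -2, 6]
Key observation: the optimum is the walk 2->2->2->3->1, with weight (-7) + (-7) + 1 + 6 = -7.
Optimal value attained by: walk 2->2->2->3->1.
Answer: (M^⊗4)[2][1] = -7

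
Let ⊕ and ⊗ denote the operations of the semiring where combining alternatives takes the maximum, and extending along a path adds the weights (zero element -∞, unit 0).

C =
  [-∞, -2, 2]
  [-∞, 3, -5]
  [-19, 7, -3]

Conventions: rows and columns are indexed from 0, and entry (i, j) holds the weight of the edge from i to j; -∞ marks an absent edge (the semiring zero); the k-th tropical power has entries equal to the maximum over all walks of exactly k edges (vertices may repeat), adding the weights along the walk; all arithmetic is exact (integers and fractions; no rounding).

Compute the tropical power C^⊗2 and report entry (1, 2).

C^⊗2:
  [-17, 9, -1]
  [-24, 6, -2]
  [-22, 10, 2]
Key observation: the optimum is the walk 1->1->2, with weight 3 + (-5) = -2.
Optimal value attained by: walk 1->1->2.
Answer: (C^⊗2)[1][2] = -2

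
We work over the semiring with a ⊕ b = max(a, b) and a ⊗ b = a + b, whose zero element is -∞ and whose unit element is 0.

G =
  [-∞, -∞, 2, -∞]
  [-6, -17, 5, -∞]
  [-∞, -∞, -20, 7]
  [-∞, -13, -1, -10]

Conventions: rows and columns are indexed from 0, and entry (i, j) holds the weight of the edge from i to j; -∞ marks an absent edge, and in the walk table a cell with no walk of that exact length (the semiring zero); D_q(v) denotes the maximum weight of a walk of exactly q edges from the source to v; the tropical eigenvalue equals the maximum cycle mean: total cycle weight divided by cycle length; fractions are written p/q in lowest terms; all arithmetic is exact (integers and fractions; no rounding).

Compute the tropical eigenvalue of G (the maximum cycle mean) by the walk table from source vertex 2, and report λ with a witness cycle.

q=0: [-∞, -∞, 0, -∞]
q=1: [-∞, -∞, -20, 7]
q=2: [-∞, -6, 6, -3]
q=3: [-12, -16, -1, 13]
q=4: [-22, 0, 12, 6]
Optimal cycle mean attained by: cycle 2->3->2, total 7 + (-1), length 2.
Answer: λ = 3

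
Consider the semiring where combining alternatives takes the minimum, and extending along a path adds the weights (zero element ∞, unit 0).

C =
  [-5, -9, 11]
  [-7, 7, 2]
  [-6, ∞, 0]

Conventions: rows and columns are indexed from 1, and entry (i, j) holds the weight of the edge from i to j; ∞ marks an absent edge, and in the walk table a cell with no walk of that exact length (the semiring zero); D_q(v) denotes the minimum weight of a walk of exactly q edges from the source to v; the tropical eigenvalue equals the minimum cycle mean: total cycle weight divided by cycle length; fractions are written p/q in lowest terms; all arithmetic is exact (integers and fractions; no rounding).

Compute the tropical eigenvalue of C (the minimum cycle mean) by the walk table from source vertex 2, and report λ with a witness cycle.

q=0: [∞, 0, ∞]
q=1: [-7, 7, 2]
q=2: [-12, -16, 2]
q=3: [-23, -21, -14]
Optimal cycle mean attained by: cycle 1->2->1, total (-9) + (-7), length 2.
Answer: λ = -8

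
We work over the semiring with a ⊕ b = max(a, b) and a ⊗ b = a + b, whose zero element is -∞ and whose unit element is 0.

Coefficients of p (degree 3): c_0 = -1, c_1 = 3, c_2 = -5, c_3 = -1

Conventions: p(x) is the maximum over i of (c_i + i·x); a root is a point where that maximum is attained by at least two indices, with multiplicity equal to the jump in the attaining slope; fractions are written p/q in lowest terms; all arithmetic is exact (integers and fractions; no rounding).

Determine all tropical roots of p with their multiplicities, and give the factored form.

hull edge (i=0, c=-1) to (i=1, c=3): slope 4, span 1
hull edge (i=1, c=3) to (i=3, c=-1): slope -2, span 2
Factored form: p(x) = -1 ⊗ (x ⊕ (-4)) ⊗ (x ⊕ 2) ⊗ (x ⊕ 2)
Answer: roots = -4 (mult 1), 2 (mult 2)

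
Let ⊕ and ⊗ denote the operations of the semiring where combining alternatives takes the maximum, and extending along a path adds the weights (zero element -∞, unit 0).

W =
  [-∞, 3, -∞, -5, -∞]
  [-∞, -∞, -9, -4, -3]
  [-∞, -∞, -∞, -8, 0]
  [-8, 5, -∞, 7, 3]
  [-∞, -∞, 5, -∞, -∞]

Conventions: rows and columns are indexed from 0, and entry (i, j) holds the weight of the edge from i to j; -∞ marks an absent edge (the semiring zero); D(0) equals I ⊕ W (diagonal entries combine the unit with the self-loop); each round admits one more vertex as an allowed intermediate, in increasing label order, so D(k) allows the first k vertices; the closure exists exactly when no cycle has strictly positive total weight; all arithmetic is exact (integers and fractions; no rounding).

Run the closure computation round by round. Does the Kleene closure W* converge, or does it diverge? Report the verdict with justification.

Detection: at round 0, diagonal entry (3, 3) turns strictly positive.
Key observation: the cycle 3->3 has total weight 7, which is strictly positive.
Answer: DIVERGES — positive cycle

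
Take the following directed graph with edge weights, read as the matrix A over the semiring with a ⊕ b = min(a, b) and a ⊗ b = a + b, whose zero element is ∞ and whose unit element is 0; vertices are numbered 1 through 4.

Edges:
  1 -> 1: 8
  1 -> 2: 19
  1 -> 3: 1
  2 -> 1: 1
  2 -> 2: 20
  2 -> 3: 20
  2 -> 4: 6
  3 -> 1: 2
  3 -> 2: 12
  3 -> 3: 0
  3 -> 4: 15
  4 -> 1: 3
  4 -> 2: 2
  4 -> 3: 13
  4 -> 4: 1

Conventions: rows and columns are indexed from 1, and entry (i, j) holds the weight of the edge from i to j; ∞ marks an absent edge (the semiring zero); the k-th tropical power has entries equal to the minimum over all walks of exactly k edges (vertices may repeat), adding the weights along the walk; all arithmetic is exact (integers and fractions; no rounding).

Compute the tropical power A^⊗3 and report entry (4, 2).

A^⊗2:
  [3, 13, 1, 16]
  [9, 8, 2, 7]
  [2, 12, 0, 15]
  [3, 3, 4, 2]
A^⊗3:
  [3, 13, 1, 16]
  [4, 9, 2, 8]
  [2, 12, 0, 15]
  [4, 4, 4, 3]
Key observation: the optimum is the walk 4->4->4->2, with weight 1 + 1 + 2 = 4.
Optimal value attained by: walk 4->4->4->2.
Answer: (A^⊗3)[4][2] = 4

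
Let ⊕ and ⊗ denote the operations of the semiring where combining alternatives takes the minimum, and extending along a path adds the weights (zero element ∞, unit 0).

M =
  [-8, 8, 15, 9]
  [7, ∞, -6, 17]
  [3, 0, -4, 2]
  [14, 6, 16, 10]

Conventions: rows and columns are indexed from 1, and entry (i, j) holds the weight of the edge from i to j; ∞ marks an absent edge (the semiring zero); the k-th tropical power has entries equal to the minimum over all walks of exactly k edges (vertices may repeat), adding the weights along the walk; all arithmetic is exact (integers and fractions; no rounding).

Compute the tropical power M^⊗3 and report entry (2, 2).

M^⊗2:
  [-16, 0, 2, 1]
  [-3, -6, -10, -4]
  [-5, -4, -8, -2]
  [6, 16, 0, 18]
M^⊗3:
  [-24, -8, -6, -7]
  [-11, -10, -14, -8]
  [-13, -8, -12, -6]
  [-2, 0, -4, 2]
Key observation: the optimum is the walk 2->3->3->2, with weight (-6) + (-4) + 0 = -10.
Optimal value attained by: walk 2->3->3->2.
Answer: (M^⊗3)[2][2] = -10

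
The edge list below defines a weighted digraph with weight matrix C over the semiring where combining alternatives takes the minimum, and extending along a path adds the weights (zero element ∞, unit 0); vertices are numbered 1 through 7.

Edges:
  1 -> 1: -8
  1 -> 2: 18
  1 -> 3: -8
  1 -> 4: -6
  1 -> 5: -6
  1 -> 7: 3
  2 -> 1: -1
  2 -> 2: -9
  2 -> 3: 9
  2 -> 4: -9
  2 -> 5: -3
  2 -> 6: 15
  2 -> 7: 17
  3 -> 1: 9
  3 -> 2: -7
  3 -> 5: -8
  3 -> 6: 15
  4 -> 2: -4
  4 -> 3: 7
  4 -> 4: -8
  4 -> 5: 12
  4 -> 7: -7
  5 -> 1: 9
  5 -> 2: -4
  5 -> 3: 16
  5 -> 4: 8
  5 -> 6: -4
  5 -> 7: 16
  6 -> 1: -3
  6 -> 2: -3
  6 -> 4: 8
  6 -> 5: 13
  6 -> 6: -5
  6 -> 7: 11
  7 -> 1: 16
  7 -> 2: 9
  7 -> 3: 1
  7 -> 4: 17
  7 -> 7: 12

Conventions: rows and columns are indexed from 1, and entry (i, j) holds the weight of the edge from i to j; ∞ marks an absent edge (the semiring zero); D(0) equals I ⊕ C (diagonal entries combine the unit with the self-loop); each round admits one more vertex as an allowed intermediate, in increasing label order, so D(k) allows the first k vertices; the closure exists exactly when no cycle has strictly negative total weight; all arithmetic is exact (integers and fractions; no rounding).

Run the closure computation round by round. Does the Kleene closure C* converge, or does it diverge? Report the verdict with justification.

Detection: at round 0, diagonal entry (1, 1) turns strictly negative.
Key observation: the cycle 1->1 has total weight (-8), which is strictly negative.
Answer: DIVERGES — negative cycle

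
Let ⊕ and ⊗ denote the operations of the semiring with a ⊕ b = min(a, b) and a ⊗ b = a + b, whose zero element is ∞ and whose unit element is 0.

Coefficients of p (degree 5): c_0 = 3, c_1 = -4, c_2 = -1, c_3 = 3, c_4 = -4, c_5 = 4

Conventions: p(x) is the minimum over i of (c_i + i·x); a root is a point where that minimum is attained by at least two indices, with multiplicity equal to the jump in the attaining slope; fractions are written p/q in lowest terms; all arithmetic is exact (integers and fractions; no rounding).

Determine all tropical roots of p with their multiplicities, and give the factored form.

hull edge (i=0, c=3) to (i=1, c=-4): slope -7, span 1
hull edge (i=1, c=-4) to (i=4, c=-4): slope 0, span 3
hull edge (i=4, c=-4) to (i=5, c=4): slope 8, span 1
Factored form: p(x) = 4 ⊗ (x ⊕ (-8)) ⊗ (x ⊕ 0) ⊗ (x ⊕ 0) ⊗ (x ⊕ 0) ⊗ (x ⊕ 7)
Answer: roots = -8 (mult 1), 0 (mult 3), 7 (mult 1)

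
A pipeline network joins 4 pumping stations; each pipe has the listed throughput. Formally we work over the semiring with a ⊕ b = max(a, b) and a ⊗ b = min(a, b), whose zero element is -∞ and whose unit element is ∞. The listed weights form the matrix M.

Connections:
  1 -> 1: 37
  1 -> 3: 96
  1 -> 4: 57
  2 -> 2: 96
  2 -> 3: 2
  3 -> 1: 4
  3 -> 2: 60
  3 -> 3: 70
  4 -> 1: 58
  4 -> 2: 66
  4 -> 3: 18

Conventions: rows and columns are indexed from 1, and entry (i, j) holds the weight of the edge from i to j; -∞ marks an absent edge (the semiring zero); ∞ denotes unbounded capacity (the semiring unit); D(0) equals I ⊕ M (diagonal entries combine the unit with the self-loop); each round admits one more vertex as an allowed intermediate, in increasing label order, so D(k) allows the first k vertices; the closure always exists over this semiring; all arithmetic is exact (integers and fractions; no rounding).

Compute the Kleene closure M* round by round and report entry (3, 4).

D(0):
  [∞, -∞, 96, 57]
  [-∞, ∞, 2, -∞]
  [4, 60, ∞, -∞]
  [58, 66, 18, ∞]
D(1):
  [∞, -∞, 96, 57]
  [-∞, ∞, 2, -∞]
  [4, 60, ∞, 4]
  [58, 66, 58, ∞]
D(2):
  [∞, -∞, 96, 57]
  [-∞, ∞, 2, -∞]
  [4, 60, ∞, 4]
  [58, 66, 58, ∞]
D(3):
  [∞, 60, 96, 57]
  [2, ∞, 2, 2]
  [4, 60, ∞, 4]
  [58, 66, 58, ∞]
D(4):
  [∞, 60, 96, 57]
  [2, ∞, 2, 2]
  [4, 60, ∞, 4]
  [58, 66, 58, ∞]
Answer: M*[3][4] = 4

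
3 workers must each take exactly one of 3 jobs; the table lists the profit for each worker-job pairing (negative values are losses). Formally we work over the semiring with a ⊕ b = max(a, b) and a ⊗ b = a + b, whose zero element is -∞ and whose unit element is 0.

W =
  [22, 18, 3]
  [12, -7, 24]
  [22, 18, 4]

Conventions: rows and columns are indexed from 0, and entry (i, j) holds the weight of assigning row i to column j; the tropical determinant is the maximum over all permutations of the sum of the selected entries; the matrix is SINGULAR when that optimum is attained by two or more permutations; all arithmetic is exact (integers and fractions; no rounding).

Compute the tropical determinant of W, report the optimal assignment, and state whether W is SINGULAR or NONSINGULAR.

σ = (0, 1, 2): 22 + (-7) + 4 = 19
σ = (0, 2, 1): 22 + 24 + 18 = 64
σ = (1, 0, 2): 18 + 12 + 4 = 34
σ = (1, 2, 0): 18 + 24 + 22 = 64
σ = (2, 0, 1): 3 + 12 + 18 = 33
σ = (2, 1, 0): 3 + (-7) + 22 = 18
Optimal value attained by: σ = (0, 2, 1).
Answer: det⊕(W) = 64; verdict: SINGULAR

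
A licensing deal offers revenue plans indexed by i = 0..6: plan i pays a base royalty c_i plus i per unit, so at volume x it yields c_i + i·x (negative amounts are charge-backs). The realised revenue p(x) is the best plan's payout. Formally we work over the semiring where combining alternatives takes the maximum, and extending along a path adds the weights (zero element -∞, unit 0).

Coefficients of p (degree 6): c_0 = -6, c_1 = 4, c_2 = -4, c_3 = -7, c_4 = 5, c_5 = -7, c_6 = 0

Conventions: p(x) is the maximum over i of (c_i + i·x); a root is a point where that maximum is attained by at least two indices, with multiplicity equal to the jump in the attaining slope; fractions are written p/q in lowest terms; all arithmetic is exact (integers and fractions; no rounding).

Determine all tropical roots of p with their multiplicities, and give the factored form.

hull edge (i=0, c=-6) to (i=1, c=4): slope 10, span 1
hull edge (i=1, c=4) to (i=4, c=5): slope 1/3, span 3
hull edge (i=4, c=5) to (i=6, c=0): slope -5/2, span 2
Factored form: p(x) = 0 ⊗ (x ⊕ (-10)) ⊗ (x ⊕ (-1/3)) ⊗ (x ⊕ (-1/3)) ⊗ (x ⊕ (-1/3)) ⊗ (x ⊕ 5/2) ⊗ (x ⊕ 5/2)
Answer: roots = -10 (mult 1), -1/3 (mult 3), 5/2 (mult 2)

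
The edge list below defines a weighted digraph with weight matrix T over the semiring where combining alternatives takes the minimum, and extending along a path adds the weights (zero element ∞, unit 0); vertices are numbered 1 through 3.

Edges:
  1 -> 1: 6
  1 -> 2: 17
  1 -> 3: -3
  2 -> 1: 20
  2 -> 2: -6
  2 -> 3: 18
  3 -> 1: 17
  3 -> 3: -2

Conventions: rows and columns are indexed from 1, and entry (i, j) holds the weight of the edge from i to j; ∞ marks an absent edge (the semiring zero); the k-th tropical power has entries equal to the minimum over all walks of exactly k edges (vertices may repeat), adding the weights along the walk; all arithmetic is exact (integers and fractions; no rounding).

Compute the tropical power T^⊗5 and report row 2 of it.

T^⊗2:
  [12, 11, -5]
  [14, -12, 12]
  [15, 34, -4]
T^⊗3:
  [12, 5, -7]
  [8, -18, 6]
  [13, 28, -6]
T^⊗4:
  [10, -1, -9]
  [2, -24, 0]
  [11, 22, -8]
T^⊗5:
  [8, -7, -11]
  [-4, -30, -6]
  [9, 16, -10]
Answer: row 2 of T^⊗5 = [-4, -30, -6]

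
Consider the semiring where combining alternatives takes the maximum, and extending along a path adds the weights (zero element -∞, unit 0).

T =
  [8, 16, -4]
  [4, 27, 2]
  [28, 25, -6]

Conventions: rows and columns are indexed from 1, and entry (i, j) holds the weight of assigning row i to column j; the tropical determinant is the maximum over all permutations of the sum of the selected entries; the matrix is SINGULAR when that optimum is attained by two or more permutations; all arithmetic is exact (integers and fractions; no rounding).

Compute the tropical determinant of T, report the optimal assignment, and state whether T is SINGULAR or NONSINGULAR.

σ = (1, 2, 3): 8 + 27 + (-6) = 29
σ = (1, 3, 2): 8 + 2 + 25 = 35
σ = (2, 1, 3): 16 + 4 + (-6) = 14
σ = (2, 3, 1): 16 + 2 + 28 = 46
σ = (3, 1, 2): (-4) + 4 + 25 = 25
σ = (3, 2, 1): (-4) + 27 + 28 = 51
Optimal value attained by: σ = (3, 2, 1).
Answer: det⊕(T) = 51; verdict: NONSINGULAR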